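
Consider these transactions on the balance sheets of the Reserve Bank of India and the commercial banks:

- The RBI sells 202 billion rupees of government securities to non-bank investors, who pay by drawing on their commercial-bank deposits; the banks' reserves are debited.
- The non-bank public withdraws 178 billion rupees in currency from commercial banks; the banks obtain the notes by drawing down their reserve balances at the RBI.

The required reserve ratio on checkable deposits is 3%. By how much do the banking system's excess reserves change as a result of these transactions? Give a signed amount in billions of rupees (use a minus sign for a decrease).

Asset sale (to non-banks) 202 billion rupees: reserves −202B, deposits −202B.
Currency withdrawal 178 billion rupees: reserves −178B, deposits −178B.
Totals: Δreserves = −380B, Δdeposits = −380B.
Δrequired reserves = 3% × −380B = −11.4B.
Δexcess reserves = Δreserves − Δrequired = −380B − (−11.4B) = -368.6 billion.

-368.6 billion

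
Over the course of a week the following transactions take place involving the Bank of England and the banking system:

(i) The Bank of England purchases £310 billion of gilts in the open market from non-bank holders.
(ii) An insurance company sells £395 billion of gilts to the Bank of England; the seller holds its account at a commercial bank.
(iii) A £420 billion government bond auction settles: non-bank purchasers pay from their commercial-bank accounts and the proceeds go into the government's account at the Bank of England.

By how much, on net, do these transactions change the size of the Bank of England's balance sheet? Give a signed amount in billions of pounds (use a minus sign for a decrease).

Asset purchase (from non-banks) £310 billion: a Bank of England asset is acquired → +£310B.
Asset purchase (from non-banks) £395 billion: a Bank of England asset is acquired → +£395B.
Government account inflow £420 billion: only the composition of liabilities changes → 0.
Net: 310 + 395 + 0 = +£705 billion.

+£705 billion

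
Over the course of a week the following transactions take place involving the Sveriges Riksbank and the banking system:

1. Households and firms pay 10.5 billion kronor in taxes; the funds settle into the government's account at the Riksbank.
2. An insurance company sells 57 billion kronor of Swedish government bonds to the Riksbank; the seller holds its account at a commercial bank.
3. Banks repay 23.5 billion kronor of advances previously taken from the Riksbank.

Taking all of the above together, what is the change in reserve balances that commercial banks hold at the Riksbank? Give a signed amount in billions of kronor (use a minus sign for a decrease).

Government account inflow 10.5 billion kronor: funds move from bank reserves into the government account → −10.5B.
Asset purchase (from non-banks) 57 billion kronor: the Riksbank pays by crediting reserve accounts → +57B.
Discount-window repayment 23.5 billion kronor: repayment is debited from reserves → −23.5B.
Net: −10.5 + 57 − 23.5 = +23 billion.

+23 billion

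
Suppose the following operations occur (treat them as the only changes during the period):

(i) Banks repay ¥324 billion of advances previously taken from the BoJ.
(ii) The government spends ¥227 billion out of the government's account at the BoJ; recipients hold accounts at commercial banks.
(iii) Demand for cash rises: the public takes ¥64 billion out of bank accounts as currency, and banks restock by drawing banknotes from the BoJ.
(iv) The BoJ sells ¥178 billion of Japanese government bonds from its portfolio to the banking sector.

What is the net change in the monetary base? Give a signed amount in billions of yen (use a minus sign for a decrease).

Discount-window repayment ¥324 billion: BoJ balance sheet contracts → −¥324B.
Government spending ¥227 billion: a non-base liability converts back to reserves → +¥227B.
Currency withdrawal ¥64 billion: just a shift between currency and reserves — both are base money → 0.
OMO sale (to banks) ¥178 billion: BoJ balance sheet contracts → −¥178B.
Net: −324 + 227 + 0 − 178 = -¥275 billion.

-¥275 billion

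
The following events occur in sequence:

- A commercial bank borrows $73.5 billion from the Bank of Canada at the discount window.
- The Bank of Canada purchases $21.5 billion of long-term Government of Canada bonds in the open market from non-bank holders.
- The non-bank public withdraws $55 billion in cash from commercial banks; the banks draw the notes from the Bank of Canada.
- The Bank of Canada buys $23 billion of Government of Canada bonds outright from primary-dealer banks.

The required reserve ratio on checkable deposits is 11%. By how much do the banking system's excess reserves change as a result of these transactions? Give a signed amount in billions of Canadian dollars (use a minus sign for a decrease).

Discount-window loan $73.5 billion: reserves +$73.5B, deposits 0.
Asset purchase (from non-banks) $21.5 billion: reserves +$21.5B, deposits +$21.5B.
Currency withdrawal $55 billion: reserves −$55B, deposits −$55B.
OMO purchase (from banks) $23 billion: reserves +$23B, deposits 0.
Totals: Δreserves = +$63B, Δdeposits = −$33.5B.
Δrequired reserves = 11% × −$33.5B = −$3.685B.
Δexcess reserves = Δreserves − Δrequired = +$63B − (−$3.685B) = +$66.685 billion.

+$66.685 billion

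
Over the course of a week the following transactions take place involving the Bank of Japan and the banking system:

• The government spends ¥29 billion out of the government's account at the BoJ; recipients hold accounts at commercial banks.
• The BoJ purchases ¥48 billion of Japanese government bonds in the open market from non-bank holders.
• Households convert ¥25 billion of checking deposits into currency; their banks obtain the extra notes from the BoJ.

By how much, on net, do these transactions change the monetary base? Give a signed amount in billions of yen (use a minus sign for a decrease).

+¥77 billion

Government spending ¥29 billion: a non-base liability converts back to reserves → +¥29B.
Asset purchase (from non-banks) ¥48 billion: BoJ balance sheet expands → +¥48B.
Currency withdrawal ¥25 billion: just a shift between currency and reserves — both are base money → 0.
Net: 29 + 48 + 0 = +¥77 billion.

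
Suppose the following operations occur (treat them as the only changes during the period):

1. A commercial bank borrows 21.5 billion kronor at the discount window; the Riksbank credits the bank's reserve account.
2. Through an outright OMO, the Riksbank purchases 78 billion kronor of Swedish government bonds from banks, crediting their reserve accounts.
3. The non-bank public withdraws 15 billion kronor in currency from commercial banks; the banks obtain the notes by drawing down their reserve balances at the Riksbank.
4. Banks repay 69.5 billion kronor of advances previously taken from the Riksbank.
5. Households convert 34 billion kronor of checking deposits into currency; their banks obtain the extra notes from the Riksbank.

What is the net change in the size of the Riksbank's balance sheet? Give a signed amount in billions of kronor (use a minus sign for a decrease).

Discount-window loan 21.5 billion kronor: a Riksbank asset is acquired → +21.5B.
OMO purchase (from banks) 78 billion kronor: a Riksbank asset is acquired → +78B.
Currency withdrawal 15 billion kronor: only the composition of liabilities changes → 0.
Discount-window repayment 69.5 billion kronor: a Riksbank asset is shed → −69.5B.
Currency withdrawal 34 billion kronor: only the composition of liabilities changes → 0.
Net: 21.5 + 78 + 0 − 69.5 + 0 = +30 billion.

+30 billion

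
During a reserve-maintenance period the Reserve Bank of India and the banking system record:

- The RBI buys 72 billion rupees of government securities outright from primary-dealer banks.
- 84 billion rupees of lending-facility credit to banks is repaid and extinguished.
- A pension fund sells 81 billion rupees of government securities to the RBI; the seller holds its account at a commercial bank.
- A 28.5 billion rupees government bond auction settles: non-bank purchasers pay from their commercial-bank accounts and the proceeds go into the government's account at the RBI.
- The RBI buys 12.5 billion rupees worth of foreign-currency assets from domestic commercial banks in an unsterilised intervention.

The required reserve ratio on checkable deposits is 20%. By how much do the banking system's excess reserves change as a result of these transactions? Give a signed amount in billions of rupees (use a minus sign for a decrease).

+42.5 billion

OMO purchase (from banks) 72 billion rupees: reserves +72B, deposits 0.
Discount-window repayment 84 billion rupees: reserves −84B, deposits 0.
Asset purchase (from non-banks) 81 billion rupees: reserves +81B, deposits +81B.
Government account inflow 28.5 billion rupees: reserves −28.5B, deposits −28.5B.
FX purchase 12.5 billion rupees: reserves +12.5B, deposits 0.
Totals: Δreserves = +53B, Δdeposits = +52.5B.
Δrequired reserves = 20% × +52.5B = +10.5B.
Δexcess reserves = Δreserves − Δrequired = +53B − (+10.5B) = +42.5 billion.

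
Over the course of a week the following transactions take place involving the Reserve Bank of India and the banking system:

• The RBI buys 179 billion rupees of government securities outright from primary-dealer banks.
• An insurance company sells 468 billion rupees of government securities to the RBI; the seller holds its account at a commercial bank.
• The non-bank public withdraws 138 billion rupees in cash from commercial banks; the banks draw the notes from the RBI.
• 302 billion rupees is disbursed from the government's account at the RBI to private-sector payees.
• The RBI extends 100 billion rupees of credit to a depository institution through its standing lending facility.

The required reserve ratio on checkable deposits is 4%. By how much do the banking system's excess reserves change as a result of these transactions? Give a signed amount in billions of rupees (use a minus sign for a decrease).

OMO purchase (from banks) 179 billion rupees: reserves +179B, deposits 0.
Asset purchase (from non-banks) 468 billion rupees: reserves +468B, deposits +468B.
Currency withdrawal 138 billion rupees: reserves −138B, deposits −138B.
Government spending 302 billion rupees: reserves +302B, deposits +302B.
Discount-window loan 100 billion rupees: reserves +100B, deposits 0.
Totals: Δreserves = +911B, Δdeposits = +632B.
Δrequired reserves = 4% × +632B = +25.28B.
Δexcess reserves = Δreserves − Δrequired = +911B − (+25.28B) = +885.72 billion.

+885.72 billion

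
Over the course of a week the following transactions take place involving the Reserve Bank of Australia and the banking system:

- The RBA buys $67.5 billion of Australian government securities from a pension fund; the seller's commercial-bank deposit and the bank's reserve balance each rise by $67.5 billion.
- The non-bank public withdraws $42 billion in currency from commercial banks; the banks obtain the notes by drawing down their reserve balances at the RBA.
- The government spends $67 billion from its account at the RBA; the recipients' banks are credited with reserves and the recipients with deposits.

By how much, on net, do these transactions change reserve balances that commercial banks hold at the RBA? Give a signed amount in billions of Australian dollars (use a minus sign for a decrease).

+$92.5 billion

RBA balance sheet:
  Assets:      Securities +$67.5B
  Liabilities: Bank reserves +$92.5B, Currency in circulation +$42B, Government deposits −$67B
Commercial banking system:
  Assets:      Reserves at CB +$92.5B
  Liabilities: Checkable deposits +$92.5B
So the change in reserve balances that commercial banks hold at the RBA is +$92.5 billion.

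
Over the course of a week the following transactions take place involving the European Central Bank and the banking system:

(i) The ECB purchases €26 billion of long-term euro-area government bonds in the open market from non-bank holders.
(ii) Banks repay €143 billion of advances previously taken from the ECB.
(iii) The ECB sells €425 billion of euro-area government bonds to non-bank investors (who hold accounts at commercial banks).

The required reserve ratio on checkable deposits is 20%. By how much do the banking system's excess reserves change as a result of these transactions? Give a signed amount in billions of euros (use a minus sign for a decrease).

-€462.2 billion

Asset purchase (from non-banks) €26 billion: reserves +€26B, deposits +€26B.
Discount-window repayment €143 billion: reserves −€143B, deposits 0.
Asset sale (to non-banks) €425 billion: reserves −€425B, deposits −€425B.
Totals: Δreserves = −€542B, Δdeposits = −€399B.
Δrequired reserves = 20% × −€399B = −€79.8B.
Δexcess reserves = Δreserves − Δrequired = −€542B − (−€79.8B) = -€462.2 billion.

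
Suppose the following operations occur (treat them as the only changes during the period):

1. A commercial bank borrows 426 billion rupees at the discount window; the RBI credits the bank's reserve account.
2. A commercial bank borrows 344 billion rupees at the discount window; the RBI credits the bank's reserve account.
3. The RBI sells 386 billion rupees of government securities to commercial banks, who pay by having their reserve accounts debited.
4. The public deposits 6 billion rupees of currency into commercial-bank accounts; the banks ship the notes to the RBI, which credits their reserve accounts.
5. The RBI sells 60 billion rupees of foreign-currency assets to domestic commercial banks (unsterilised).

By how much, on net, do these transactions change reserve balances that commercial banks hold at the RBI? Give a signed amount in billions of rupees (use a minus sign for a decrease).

RBI balance sheet:
  Assets:      Securities −386B, Loans to banks +770B, Foreign assets −60B
  Liabilities: Bank reserves +330B, Currency in circulation −6B
Commercial banking system:
  Assets:      Reserves at CB +330B, Securities +386B, Foreign assets +60B
  Liabilities: Checkable deposits +6B, Borrowings from CB +770B
So the change in reserve balances that commercial banks hold at the RBI is +330 billion.

+330 billion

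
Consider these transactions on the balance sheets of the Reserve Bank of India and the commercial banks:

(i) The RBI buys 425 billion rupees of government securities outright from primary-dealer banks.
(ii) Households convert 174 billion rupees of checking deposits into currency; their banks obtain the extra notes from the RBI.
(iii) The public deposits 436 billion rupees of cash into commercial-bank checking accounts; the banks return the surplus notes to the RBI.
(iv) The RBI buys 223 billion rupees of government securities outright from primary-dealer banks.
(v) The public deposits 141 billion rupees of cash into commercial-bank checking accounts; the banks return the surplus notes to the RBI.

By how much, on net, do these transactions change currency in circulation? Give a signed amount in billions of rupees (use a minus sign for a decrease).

OMO purchase (from banks) 425 billion rupees: no currency enters or leaves circulation → 0.
Currency withdrawal 174 billion rupees: notes leave the central bank → +174B.
Currency deposit 436 billion rupees: notes return to the central bank → −436B.
OMO purchase (from banks) 223 billion rupees: no currency enters or leaves circulation → 0.
Currency deposit 141 billion rupees: notes return to the central bank → −141B.
Net: 0 + 174 − 436 + 0 − 141 = -403 billion.

-403 billion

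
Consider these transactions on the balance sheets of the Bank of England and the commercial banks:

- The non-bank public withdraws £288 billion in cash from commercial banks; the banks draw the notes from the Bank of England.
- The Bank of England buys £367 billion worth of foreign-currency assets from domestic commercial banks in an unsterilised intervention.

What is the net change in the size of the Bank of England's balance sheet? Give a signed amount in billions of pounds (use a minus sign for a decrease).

+£367 billion

Bank of England balance sheet:
  Assets:      Foreign assets +£367B
  Liabilities: Bank reserves +£79B, Currency in circulation +£288B
Commercial banking system:
  Assets:      Reserves at CB +£79B, Foreign assets −£367B
  Liabilities: Checkable deposits −£288B
Change in total Bank of England assets = +£367 billion.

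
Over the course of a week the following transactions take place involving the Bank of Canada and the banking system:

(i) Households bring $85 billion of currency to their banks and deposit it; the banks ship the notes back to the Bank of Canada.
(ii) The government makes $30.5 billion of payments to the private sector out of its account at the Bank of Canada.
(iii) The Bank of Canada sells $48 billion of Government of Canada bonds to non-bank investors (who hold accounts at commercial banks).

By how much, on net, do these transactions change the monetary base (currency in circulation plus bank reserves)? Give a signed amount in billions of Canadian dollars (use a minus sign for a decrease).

-$17.5 billion

Bank of Canada balance sheet:
  Assets:      Securities −$48B
  Liabilities: Bank reserves +$67.5B, Currency in circulation −$85B, Government deposits −$30.5B
Monetary base = currency + reserves: −$85B + (+$67.5B) = -$17.5 billion.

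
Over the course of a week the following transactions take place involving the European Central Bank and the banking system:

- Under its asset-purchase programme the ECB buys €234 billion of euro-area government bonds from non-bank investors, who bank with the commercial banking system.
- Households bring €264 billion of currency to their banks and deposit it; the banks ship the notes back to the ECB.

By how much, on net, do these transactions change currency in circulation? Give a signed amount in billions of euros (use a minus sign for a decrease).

Asset purchase (from non-banks) €234 billion: no currency enters or leaves circulation → 0.
Currency deposit €264 billion: notes return to the central bank → −€264B.
Net: 0 − 264 = -€264 billion.

-€264 billion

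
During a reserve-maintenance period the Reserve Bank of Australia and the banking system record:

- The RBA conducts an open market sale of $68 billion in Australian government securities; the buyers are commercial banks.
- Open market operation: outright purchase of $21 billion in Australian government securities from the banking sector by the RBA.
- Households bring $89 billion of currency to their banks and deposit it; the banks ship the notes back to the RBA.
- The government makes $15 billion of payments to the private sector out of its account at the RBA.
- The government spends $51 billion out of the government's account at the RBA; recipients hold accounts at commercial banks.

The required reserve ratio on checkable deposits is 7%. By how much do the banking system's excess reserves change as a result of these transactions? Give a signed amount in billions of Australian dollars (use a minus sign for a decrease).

+$97.15 billion

OMO sale (to banks) $68 billion: reserves −$68B, deposits 0.
OMO purchase (from banks) $21 billion: reserves +$21B, deposits 0.
Currency deposit $89 billion: reserves +$89B, deposits +$89B.
Government spending $15 billion: reserves +$15B, deposits +$15B.
Government spending $51 billion: reserves +$51B, deposits +$51B.
Totals: Δreserves = +$108B, Δdeposits = +$155B.
Δrequired reserves = 7% × +$155B = +$10.85B.
Δexcess reserves = Δreserves − Δrequired = +$108B − (+$10.85B) = +$97.15 billion.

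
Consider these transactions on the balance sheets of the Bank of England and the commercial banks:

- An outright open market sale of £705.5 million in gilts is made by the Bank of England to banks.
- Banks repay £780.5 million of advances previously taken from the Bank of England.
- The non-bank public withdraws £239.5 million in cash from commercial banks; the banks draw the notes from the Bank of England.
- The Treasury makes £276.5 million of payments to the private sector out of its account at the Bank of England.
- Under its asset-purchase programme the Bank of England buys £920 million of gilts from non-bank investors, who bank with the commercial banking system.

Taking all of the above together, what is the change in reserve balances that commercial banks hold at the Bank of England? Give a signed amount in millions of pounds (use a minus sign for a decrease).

-£529 million

Bank of England balance sheet:
  Assets:      Securities +£214.5M, Loans to banks −£780.5M
  Liabilities: Bank reserves −£529M, Currency in circulation +£239.5M, Government deposits −£276.5M
So the change in reserve balances that commercial banks hold at the Bank of England is -£529 million.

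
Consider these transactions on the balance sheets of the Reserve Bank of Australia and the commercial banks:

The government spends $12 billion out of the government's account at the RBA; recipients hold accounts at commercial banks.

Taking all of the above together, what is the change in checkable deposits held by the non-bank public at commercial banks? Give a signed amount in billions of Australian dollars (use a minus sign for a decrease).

RBA balance sheet:
  Assets:      no change
  Liabilities: Bank reserves +$12B, Government deposits −$12B
Commercial banking system:
  Assets:      Reserves at CB +$12B
  Liabilities: Checkable deposits +$12B
So the change in checkable deposits held by the non-bank public at commercial banks is +$12 billion.

+$12 billion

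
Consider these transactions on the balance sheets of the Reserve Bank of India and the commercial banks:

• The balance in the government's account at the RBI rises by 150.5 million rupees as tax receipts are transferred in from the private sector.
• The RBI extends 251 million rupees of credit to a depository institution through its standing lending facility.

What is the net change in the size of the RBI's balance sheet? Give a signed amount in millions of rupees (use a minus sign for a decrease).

+251 million

RBI balance sheet:
  Assets:      Loans to banks +251M
  Liabilities: Bank reserves +100.5M, Government deposits +150.5M
Commercial banking system:
  Assets:      Reserves at CB +100.5M
  Liabilities: Checkable deposits −150.5M, Borrowings from CB +251M
Change in total RBI assets = +251 million.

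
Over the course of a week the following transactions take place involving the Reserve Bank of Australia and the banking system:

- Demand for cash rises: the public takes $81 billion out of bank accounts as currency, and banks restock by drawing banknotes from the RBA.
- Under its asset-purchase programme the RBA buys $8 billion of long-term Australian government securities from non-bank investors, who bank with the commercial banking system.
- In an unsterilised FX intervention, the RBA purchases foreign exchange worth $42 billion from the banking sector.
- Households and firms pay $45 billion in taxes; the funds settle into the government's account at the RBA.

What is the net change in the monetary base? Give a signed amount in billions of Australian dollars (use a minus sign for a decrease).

+$5 billion

Currency withdrawal $81 billion: just a shift between currency and reserves — both are base money → 0.
Asset purchase (from non-banks) $8 billion: RBA balance sheet expands → +$8B.
FX purchase $42 billion: RBA balance sheet expands → +$42B.
Government account inflow $45 billion: reserves shift to a non-base liability → −$45B.
Net: 0 + 8 + 42 − 45 = +$5 billion.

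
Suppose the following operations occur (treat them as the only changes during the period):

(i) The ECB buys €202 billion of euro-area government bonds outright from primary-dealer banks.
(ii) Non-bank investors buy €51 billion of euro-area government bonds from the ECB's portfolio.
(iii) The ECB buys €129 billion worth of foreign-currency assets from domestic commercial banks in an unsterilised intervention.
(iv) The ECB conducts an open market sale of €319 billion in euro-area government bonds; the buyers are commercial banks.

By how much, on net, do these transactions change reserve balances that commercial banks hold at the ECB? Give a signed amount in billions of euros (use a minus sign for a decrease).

ECB balance sheet:
  Assets:      Securities −€168B, Foreign assets +€129B
  Liabilities: Bank reserves −€39B
So the change in reserve balances that commercial banks hold at the ECB is -€39 billion.

-€39 billion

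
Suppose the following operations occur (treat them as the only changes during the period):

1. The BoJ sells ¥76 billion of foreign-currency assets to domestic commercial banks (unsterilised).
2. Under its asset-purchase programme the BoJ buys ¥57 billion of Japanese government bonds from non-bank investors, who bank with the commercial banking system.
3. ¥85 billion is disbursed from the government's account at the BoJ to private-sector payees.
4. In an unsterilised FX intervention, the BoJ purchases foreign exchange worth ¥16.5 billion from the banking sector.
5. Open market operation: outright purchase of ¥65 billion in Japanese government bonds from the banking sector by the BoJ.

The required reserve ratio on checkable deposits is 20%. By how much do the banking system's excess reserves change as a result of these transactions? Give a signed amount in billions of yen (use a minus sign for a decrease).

FX sale ¥76 billion: reserves −¥76B, deposits 0.
Asset purchase (from non-banks) ¥57 billion: reserves +¥57B, deposits +¥57B.
Government spending ¥85 billion: reserves +¥85B, deposits +¥85B.
FX purchase ¥16.5 billion: reserves +¥16.5B, deposits 0.
OMO purchase (from banks) ¥65 billion: reserves +¥65B, deposits 0.
Totals: Δreserves = +¥147.5B, Δdeposits = +¥142B.
Δrequired reserves = 20% × +¥142B = +¥28.4B.
Δexcess reserves = Δreserves − Δrequired = +¥147.5B − (+¥28.4B) = +¥119.1 billion.

+¥119.1 billion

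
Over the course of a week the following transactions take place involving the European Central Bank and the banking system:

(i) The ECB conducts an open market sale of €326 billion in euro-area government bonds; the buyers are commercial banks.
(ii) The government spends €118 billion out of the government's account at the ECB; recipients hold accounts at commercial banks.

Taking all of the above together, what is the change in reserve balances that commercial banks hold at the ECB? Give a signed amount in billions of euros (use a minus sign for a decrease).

ECB balance sheet:
  Assets:      Securities −€326B
  Liabilities: Bank reserves −€208B, Government deposits −€118B
Commercial banking system:
  Assets:      Reserves at CB −€208B, Securities +€326B
  Liabilities: Checkable deposits +€118B
So the change in reserve balances that commercial banks hold at the ECB is -€208 billion.

-€208 billion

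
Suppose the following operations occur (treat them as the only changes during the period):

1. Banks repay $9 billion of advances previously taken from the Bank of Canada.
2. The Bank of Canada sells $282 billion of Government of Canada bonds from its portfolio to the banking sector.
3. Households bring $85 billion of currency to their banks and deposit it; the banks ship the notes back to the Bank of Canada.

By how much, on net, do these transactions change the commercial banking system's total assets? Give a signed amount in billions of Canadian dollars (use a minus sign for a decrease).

Bank of Canada balance sheet:
  Assets:      Securities −$282B, Loans to banks −$9B
  Liabilities: Bank reserves −$206B, Currency in circulation −$85B
Commercial banking system:
  Assets:      Reserves at CB −$206B, Securities +$282B
  Liabilities: Checkable deposits +$85B, Borrowings from CB −$9B
Change in total bank assets = +$76 billion.

+$76 billion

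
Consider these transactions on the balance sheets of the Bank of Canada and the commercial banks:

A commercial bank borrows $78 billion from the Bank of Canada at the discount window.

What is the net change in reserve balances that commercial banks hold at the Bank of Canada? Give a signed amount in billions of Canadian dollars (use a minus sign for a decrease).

Discount-window loan $78 billion: the loan is credited to the bank's reserve account → +$78B.

+$78 billion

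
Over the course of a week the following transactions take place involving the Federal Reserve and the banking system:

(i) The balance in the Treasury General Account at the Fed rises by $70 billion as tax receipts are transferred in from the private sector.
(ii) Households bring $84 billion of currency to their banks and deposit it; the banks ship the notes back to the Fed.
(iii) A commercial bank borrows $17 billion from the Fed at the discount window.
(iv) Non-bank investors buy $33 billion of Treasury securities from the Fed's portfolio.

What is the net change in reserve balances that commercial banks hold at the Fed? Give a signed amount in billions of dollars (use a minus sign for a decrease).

-$2 billion

Government account inflow $70 billion: funds move from bank reserves into the government account → −$70B.
Currency deposit $84 billion: returned notes are swapped for reserve credit → +$84B.
Discount-window loan $17 billion: the loan is credited to the bank's reserve account → +$17B.
Asset sale (to non-banks) $33 billion: the non-bank buyers' banks settle from reserves → −$33B.
Net: −70 + 84 + 17 − 33 = -$2 billion.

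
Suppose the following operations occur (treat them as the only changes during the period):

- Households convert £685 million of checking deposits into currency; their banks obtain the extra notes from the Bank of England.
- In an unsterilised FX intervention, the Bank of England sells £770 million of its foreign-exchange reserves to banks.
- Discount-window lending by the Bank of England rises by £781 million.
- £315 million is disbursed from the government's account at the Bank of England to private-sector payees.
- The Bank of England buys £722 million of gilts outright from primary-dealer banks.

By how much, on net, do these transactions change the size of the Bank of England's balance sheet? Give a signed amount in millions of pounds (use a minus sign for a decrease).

Bank of England balance sheet:
  Assets:      Securities +£722M, Loans to banks +£781M, Foreign assets −£770M
  Liabilities: Bank reserves +£363M, Currency in circulation +£685M, Government deposits −£315M
Change in total Bank of England assets = +£733 million.

+£733 million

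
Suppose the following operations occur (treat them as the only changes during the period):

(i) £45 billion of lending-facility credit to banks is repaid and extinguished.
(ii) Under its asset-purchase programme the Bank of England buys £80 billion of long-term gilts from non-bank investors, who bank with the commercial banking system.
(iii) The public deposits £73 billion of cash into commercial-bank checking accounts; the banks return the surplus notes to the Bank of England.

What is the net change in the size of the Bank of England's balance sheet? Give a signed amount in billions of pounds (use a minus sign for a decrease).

Discount-window repayment £45 billion: a Bank of England asset is shed → −£45B.
Asset purchase (from non-banks) £80 billion: a Bank of England asset is acquired → +£80B.
Currency deposit £73 billion: only the composition of liabilities changes → 0.
Net: −45 + 80 + 0 = +£35 billion.

+£35 billion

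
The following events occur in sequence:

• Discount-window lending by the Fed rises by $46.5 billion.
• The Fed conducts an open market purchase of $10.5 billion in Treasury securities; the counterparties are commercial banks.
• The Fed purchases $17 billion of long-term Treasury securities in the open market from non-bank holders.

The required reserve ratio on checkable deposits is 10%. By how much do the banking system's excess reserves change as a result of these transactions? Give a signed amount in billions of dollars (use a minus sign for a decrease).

+$72.3 billion

Discount-window loan $46.5 billion: reserves +$46.5B, deposits 0.
OMO purchase (from banks) $10.5 billion: reserves +$10.5B, deposits 0.
Asset purchase (from non-banks) $17 billion: reserves +$17B, deposits +$17B.
Totals: Δreserves = +$74B, Δdeposits = +$17B.
Δrequired reserves = 10% × +$17B = +$1.7B.
Δexcess reserves = Δreserves − Δrequired = +$74B − (+$1.7B) = +$72.3 billion.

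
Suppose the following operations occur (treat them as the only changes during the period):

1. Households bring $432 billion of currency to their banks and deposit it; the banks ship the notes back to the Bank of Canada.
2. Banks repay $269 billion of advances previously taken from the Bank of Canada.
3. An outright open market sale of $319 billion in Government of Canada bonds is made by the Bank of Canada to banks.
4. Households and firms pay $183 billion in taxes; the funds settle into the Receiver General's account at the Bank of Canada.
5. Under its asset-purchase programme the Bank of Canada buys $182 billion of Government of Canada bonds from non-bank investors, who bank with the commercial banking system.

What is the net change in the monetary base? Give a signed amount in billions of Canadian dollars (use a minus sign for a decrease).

Bank of Canada balance sheet:
  Assets:      Securities −$137B, Loans to banks −$269B
  Liabilities: Bank reserves −$157B, Currency in circulation −$432B, Government deposits +$183B
Monetary base = currency + reserves: −$432B + (−$157B) = -$589 billion.

-$589 billion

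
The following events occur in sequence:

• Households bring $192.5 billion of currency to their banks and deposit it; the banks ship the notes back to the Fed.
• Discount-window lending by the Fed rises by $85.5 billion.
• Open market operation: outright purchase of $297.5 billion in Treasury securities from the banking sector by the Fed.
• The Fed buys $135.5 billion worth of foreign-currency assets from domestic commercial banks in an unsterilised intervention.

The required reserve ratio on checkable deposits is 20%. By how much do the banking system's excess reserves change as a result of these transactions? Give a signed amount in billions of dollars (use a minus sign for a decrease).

+$672.5 billion

Currency deposit $192.5 billion: reserves +$192.5B, deposits +$192.5B.
Discount-window loan $85.5 billion: reserves +$85.5B, deposits 0.
OMO purchase (from banks) $297.5 billion: reserves +$297.5B, deposits 0.
FX purchase $135.5 billion: reserves +$135.5B, deposits 0.
Totals: Δreserves = +$711B, Δdeposits = +$192.5B.
Δrequired reserves = 20% × +$192.5B = +$38.5B.
Δexcess reserves = Δreserves − Δrequired = +$711B − (+$38.5B) = +$672.5 billion.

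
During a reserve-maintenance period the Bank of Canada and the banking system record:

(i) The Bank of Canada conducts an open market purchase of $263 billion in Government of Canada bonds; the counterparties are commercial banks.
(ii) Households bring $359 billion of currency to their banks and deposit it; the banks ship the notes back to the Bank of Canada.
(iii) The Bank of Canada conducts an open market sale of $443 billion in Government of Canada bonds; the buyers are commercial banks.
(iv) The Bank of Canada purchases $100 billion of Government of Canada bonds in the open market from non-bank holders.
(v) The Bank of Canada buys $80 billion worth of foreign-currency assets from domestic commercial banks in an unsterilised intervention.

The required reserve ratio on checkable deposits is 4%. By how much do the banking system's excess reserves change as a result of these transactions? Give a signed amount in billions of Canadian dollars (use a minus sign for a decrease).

+$340.64 billion

OMO purchase (from banks) $263 billion: reserves +$263B, deposits 0.
Currency deposit $359 billion: reserves +$359B, deposits +$359B.
OMO sale (to banks) $443 billion: reserves −$443B, deposits 0.
Asset purchase (from non-banks) $100 billion: reserves +$100B, deposits +$100B.
FX purchase $80 billion: reserves +$80B, deposits 0.
Totals: Δreserves = +$359B, Δdeposits = +$459B.
Δrequired reserves = 4% × +$459B = +$18.36B.
Δexcess reserves = Δreserves − Δrequired = +$359B − (+$18.36B) = +$340.64 billion.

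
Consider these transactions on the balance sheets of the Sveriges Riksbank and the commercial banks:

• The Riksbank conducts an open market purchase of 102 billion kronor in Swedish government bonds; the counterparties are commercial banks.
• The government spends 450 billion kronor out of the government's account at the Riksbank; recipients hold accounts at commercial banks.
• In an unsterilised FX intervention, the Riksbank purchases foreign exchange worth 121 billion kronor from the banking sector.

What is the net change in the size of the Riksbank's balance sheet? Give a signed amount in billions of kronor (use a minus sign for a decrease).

+223 billion

Riksbank balance sheet:
  Assets:      Securities +102B, Foreign assets +121B
  Liabilities: Bank reserves +673B, Government deposits −450B
Change in total Riksbank assets = +223 billion.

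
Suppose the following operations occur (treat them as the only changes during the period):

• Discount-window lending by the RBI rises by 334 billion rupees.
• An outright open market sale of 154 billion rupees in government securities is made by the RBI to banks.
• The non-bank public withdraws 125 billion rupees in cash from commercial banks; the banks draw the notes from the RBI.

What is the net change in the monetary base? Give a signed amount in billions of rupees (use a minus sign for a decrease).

+180 billion

Discount-window loan 334 billion rupees: RBI balance sheet expands → +334B.
OMO sale (to banks) 154 billion rupees: RBI balance sheet contracts → −154B.
Currency withdrawal 125 billion rupees: just a shift between currency and reserves — both are base money → 0.
Net: 334 − 154 + 0 = +180 billion.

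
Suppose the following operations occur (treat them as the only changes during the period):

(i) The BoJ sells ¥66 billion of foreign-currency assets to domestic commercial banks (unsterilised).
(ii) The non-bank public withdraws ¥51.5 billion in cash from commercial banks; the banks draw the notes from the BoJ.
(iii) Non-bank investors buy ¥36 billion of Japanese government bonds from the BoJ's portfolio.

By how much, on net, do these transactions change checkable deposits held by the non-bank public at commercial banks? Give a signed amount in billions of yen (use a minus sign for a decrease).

-¥87.5 billion

FX sale ¥66 billion: the counterparty is a bank, so public deposits are unchanged → 0.
Currency withdrawal ¥51.5 billion: non-bank counterparties' bank balances fall → −¥51.5B.
Asset sale (to non-banks) ¥36 billion: non-bank counterparties' bank balances fall → −¥36B.
Net: 0 − 51.5 − 36 = -¥87.5 billion.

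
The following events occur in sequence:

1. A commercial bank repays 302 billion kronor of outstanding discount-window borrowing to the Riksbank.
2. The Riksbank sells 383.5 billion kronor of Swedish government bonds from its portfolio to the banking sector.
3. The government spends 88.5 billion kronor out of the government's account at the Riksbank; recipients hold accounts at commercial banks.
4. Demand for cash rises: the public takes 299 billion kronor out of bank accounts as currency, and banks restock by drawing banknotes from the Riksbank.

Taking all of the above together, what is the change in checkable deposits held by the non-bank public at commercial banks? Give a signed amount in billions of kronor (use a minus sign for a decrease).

-210.5 billion

Riksbank balance sheet:
  Assets:      Securities −383.5B, Loans to banks −302B
  Liabilities: Bank reserves −896B, Currency in circulation +299B, Government deposits −88.5B
Commercial banking system:
  Assets:      Reserves at CB −896B, Securities +383.5B
  Liabilities: Checkable deposits −210.5B, Borrowings from CB −302B
So the change in checkable deposits held by the non-bank public at commercial banks is -210.5 billion.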